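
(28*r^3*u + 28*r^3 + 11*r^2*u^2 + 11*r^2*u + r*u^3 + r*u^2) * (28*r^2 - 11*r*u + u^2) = 784*r^5*u + 784*r^5 - 65*r^3*u^3 - 65*r^3*u^2 + r*u^5 + r*u^4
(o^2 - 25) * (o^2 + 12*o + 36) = o^4 + 12*o^3 + 11*o^2 - 300*o - 900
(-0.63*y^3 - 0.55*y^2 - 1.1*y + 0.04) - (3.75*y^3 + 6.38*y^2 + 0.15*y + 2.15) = -4.38*y^3 - 6.93*y^2 - 1.25*y - 2.11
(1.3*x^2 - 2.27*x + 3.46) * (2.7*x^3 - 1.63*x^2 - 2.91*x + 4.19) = 3.51*x^5 - 8.248*x^4 + 9.2591*x^3 + 6.4129*x^2 - 19.5799*x + 14.4974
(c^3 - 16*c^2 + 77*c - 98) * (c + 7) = c^4 - 9*c^3 - 35*c^2 + 441*c - 686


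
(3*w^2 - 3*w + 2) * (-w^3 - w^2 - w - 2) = -3*w^5 - 2*w^3 - 5*w^2 + 4*w - 4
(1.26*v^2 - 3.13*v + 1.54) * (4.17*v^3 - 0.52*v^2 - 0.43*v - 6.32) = 5.2542*v^5 - 13.7073*v^4 + 7.5076*v^3 - 7.4181*v^2 + 19.1194*v - 9.7328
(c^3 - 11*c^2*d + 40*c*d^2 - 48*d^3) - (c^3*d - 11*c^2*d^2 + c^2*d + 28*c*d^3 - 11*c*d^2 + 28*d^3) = -c^3*d + c^3 + 11*c^2*d^2 - 12*c^2*d - 28*c*d^3 + 51*c*d^2 - 76*d^3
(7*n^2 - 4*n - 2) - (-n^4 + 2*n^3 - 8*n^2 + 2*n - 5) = n^4 - 2*n^3 + 15*n^2 - 6*n + 3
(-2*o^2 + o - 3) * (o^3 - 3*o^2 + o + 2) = -2*o^5 + 7*o^4 - 8*o^3 + 6*o^2 - o - 6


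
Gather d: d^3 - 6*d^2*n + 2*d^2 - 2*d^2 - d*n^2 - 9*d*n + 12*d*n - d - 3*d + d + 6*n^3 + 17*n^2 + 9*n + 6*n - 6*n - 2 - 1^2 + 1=d^3 - 6*d^2*n + d*(-n^2 + 3*n - 3) + 6*n^3 + 17*n^2 + 9*n - 2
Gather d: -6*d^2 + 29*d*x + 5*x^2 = -6*d^2 + 29*d*x + 5*x^2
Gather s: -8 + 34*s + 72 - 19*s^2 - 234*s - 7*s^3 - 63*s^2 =-7*s^3 - 82*s^2 - 200*s + 64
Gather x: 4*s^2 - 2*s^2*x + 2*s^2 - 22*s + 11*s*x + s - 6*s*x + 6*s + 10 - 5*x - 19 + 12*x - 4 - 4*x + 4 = 6*s^2 - 15*s + x*(-2*s^2 + 5*s + 3) - 9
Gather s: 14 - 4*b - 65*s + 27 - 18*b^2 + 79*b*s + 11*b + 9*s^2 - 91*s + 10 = -18*b^2 + 7*b + 9*s^2 + s*(79*b - 156) + 51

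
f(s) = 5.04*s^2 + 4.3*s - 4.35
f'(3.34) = 37.97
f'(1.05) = 14.88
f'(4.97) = 54.40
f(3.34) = 66.24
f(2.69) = 43.69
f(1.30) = 9.76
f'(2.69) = 31.42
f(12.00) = 773.01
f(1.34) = 10.46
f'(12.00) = 125.26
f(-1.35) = -0.97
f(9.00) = 442.59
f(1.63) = 16.05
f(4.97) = 141.51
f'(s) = 10.08*s + 4.3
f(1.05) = 5.72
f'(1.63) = 20.73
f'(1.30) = 17.40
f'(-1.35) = -9.31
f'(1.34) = 17.81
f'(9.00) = 95.02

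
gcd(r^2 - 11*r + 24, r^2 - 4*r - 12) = 1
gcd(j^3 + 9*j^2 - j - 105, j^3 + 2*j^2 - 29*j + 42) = j^2 + 4*j - 21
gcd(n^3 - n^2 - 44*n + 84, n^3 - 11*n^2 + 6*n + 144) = n - 6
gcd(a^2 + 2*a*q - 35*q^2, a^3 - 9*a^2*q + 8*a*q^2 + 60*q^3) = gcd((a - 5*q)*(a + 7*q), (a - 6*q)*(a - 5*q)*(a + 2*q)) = -a + 5*q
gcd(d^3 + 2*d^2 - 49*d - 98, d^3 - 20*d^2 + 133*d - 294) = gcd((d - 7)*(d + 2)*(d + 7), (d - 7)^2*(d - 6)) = d - 7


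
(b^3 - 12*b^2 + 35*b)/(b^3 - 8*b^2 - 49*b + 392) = b*(b - 5)/(b^2 - b - 56)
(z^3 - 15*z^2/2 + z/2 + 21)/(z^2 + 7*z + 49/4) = 2*(2*z^3 - 15*z^2 + z + 42)/(4*z^2 + 28*z + 49)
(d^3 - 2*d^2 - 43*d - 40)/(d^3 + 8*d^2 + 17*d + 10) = (d - 8)/(d + 2)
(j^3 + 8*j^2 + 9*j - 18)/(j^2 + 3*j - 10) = (j^3 + 8*j^2 + 9*j - 18)/(j^2 + 3*j - 10)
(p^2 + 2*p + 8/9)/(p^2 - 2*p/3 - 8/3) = (p + 2/3)/(p - 2)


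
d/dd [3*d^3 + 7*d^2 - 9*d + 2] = 9*d^2 + 14*d - 9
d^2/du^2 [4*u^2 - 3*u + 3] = 8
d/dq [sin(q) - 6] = cos(q)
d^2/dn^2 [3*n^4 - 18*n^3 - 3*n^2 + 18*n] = 36*n^2 - 108*n - 6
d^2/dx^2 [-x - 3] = 0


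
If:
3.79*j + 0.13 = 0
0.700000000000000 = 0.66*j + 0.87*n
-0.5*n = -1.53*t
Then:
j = -0.03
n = 0.83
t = 0.27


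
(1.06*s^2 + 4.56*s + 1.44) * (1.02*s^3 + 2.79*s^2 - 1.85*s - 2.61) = 1.0812*s^5 + 7.6086*s^4 + 12.2302*s^3 - 7.185*s^2 - 14.5656*s - 3.7584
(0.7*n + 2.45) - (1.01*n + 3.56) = -0.31*n - 1.11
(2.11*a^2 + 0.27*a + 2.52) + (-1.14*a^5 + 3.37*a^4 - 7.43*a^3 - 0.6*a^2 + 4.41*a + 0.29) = -1.14*a^5 + 3.37*a^4 - 7.43*a^3 + 1.51*a^2 + 4.68*a + 2.81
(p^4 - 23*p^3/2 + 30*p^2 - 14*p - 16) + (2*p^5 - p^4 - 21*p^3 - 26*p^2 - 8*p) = 2*p^5 - 65*p^3/2 + 4*p^2 - 22*p - 16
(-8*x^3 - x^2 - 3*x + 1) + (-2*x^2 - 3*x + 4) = -8*x^3 - 3*x^2 - 6*x + 5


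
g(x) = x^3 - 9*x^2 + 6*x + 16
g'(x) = 3*x^2 - 18*x + 6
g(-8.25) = -1207.58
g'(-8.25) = 358.69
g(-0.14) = 14.98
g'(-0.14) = 8.58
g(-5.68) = -491.69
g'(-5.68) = 205.03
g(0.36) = 17.04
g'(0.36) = -0.09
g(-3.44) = -151.85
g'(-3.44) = 103.42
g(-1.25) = -7.52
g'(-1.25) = 33.19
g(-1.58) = -19.89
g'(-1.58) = 41.93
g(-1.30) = -9.21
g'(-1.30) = 34.47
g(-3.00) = -110.00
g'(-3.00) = 87.00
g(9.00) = 70.00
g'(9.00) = 87.00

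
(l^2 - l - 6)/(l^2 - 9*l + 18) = (l + 2)/(l - 6)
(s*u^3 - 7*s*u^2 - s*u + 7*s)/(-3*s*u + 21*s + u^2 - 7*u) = s*(1 - u^2)/(3*s - u)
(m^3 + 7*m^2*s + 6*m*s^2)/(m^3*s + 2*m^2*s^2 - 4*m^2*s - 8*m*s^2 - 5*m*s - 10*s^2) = m*(m^2 + 7*m*s + 6*s^2)/(s*(m^3 + 2*m^2*s - 4*m^2 - 8*m*s - 5*m - 10*s))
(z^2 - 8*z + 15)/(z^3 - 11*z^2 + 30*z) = (z - 3)/(z*(z - 6))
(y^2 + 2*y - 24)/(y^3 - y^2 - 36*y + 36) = (y - 4)/(y^2 - 7*y + 6)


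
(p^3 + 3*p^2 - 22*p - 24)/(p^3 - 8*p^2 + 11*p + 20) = (p + 6)/(p - 5)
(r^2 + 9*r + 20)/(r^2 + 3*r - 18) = (r^2 + 9*r + 20)/(r^2 + 3*r - 18)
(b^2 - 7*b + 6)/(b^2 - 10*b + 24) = (b - 1)/(b - 4)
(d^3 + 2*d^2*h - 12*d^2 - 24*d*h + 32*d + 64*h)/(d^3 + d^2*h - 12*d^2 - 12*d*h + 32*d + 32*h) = (d + 2*h)/(d + h)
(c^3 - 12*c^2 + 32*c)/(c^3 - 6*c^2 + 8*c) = (c - 8)/(c - 2)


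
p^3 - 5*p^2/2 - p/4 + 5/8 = (p - 5/2)*(p - 1/2)*(p + 1/2)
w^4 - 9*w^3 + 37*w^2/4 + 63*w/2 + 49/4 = (w - 7)*(w - 7/2)*(w + 1/2)*(w + 1)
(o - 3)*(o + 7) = o^2 + 4*o - 21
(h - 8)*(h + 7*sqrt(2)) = h^2 - 8*h + 7*sqrt(2)*h - 56*sqrt(2)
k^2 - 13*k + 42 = (k - 7)*(k - 6)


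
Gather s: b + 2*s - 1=b + 2*s - 1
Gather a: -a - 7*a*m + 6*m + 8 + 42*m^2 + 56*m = a*(-7*m - 1) + 42*m^2 + 62*m + 8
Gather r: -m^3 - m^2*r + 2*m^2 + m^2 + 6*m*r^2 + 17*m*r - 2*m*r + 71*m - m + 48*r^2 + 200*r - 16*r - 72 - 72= -m^3 + 3*m^2 + 70*m + r^2*(6*m + 48) + r*(-m^2 + 15*m + 184) - 144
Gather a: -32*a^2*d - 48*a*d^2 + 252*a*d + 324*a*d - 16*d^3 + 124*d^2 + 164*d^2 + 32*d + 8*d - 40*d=-32*a^2*d + a*(-48*d^2 + 576*d) - 16*d^3 + 288*d^2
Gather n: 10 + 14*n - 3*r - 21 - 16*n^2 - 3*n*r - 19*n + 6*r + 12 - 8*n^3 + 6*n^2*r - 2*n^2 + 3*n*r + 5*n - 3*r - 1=-8*n^3 + n^2*(6*r - 18)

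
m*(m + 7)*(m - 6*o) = m^3 - 6*m^2*o + 7*m^2 - 42*m*o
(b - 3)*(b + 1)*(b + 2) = b^3 - 7*b - 6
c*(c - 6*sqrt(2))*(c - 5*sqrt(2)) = c^3 - 11*sqrt(2)*c^2 + 60*c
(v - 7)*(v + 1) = v^2 - 6*v - 7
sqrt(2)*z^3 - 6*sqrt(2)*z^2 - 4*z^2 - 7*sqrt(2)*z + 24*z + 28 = (z - 7)*(z - 2*sqrt(2))*(sqrt(2)*z + sqrt(2))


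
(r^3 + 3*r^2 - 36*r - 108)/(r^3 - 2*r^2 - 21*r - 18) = (r + 6)/(r + 1)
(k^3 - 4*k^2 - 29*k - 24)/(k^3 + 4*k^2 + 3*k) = (k - 8)/k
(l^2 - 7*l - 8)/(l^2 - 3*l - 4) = (l - 8)/(l - 4)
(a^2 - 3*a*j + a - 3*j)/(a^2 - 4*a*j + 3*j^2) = (a + 1)/(a - j)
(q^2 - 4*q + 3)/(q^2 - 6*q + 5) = (q - 3)/(q - 5)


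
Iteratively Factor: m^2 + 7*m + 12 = (m + 4)*(m + 3)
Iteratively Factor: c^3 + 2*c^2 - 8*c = (c + 4)*(c^2 - 2*c) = (c - 2)*(c + 4)*(c)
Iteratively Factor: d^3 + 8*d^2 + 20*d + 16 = (d + 2)*(d^2 + 6*d + 8) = (d + 2)*(d + 4)*(d + 2)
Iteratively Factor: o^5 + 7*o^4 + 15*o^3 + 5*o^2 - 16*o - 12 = (o + 2)*(o^4 + 5*o^3 + 5*o^2 - 5*o - 6) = (o + 2)*(o + 3)*(o^3 + 2*o^2 - o - 2) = (o + 2)^2*(o + 3)*(o^2 - 1) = (o - 1)*(o + 2)^2*(o + 3)*(o + 1)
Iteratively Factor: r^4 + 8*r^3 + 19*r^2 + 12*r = (r + 4)*(r^3 + 4*r^2 + 3*r) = (r + 3)*(r + 4)*(r^2 + r) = r*(r + 3)*(r + 4)*(r + 1)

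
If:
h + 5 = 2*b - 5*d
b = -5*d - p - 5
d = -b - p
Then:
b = 5/4 - p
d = -5/4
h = 15/4 - 2*p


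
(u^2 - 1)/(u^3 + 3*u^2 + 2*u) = (u - 1)/(u*(u + 2))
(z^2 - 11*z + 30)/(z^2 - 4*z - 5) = (z - 6)/(z + 1)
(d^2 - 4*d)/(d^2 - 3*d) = (d - 4)/(d - 3)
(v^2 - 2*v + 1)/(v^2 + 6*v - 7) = (v - 1)/(v + 7)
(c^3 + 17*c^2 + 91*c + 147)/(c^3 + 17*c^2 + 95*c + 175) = (c^2 + 10*c + 21)/(c^2 + 10*c + 25)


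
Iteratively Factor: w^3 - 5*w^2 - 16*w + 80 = (w + 4)*(w^2 - 9*w + 20) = (w - 5)*(w + 4)*(w - 4)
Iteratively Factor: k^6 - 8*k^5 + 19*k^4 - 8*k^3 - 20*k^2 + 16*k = (k)*(k^5 - 8*k^4 + 19*k^3 - 8*k^2 - 20*k + 16) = k*(k - 1)*(k^4 - 7*k^3 + 12*k^2 + 4*k - 16) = k*(k - 4)*(k - 1)*(k^3 - 3*k^2 + 4) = k*(k - 4)*(k - 1)*(k + 1)*(k^2 - 4*k + 4) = k*(k - 4)*(k - 2)*(k - 1)*(k + 1)*(k - 2)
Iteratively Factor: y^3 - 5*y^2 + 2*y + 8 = (y + 1)*(y^2 - 6*y + 8) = (y - 2)*(y + 1)*(y - 4)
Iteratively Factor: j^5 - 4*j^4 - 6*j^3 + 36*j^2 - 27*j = (j - 3)*(j^4 - j^3 - 9*j^2 + 9*j) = (j - 3)*(j + 3)*(j^3 - 4*j^2 + 3*j) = (j - 3)*(j - 1)*(j + 3)*(j^2 - 3*j) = (j - 3)^2*(j - 1)*(j + 3)*(j)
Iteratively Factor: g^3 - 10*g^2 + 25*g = (g)*(g^2 - 10*g + 25) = g*(g - 5)*(g - 5)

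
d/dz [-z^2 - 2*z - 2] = -2*z - 2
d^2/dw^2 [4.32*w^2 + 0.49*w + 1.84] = 8.64000000000000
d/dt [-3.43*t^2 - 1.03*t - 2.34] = -6.86*t - 1.03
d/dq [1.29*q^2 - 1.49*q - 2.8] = 2.58*q - 1.49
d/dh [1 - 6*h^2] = -12*h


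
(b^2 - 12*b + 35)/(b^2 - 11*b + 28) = (b - 5)/(b - 4)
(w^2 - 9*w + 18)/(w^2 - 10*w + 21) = (w - 6)/(w - 7)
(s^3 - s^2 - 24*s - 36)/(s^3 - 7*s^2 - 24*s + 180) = (s^2 + 5*s + 6)/(s^2 - s - 30)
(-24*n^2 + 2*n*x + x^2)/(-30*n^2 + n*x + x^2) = (-4*n + x)/(-5*n + x)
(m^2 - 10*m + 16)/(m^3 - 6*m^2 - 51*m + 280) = (m - 2)/(m^2 + 2*m - 35)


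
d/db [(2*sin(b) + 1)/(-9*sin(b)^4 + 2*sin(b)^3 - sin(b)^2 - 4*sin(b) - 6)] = 2*(27*sin(b)^4 + 14*sin(b)^3 - 2*sin(b)^2 + sin(b) - 4)*cos(b)/(9*sin(b)^4 - 2*sin(b)^3 + sin(b)^2 + 4*sin(b) + 6)^2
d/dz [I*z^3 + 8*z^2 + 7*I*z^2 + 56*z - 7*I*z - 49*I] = 3*I*z^2 + z*(16 + 14*I) + 56 - 7*I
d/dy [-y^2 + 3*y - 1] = 3 - 2*y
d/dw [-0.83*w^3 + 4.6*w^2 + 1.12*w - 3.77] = -2.49*w^2 + 9.2*w + 1.12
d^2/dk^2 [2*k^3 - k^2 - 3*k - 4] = 12*k - 2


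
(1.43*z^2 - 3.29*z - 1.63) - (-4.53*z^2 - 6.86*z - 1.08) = 5.96*z^2 + 3.57*z - 0.55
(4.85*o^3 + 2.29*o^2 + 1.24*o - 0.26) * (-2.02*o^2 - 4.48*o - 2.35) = -9.797*o^5 - 26.3538*o^4 - 24.1615*o^3 - 10.4115*o^2 - 1.7492*o + 0.611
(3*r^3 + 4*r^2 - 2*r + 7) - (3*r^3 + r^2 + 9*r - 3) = 3*r^2 - 11*r + 10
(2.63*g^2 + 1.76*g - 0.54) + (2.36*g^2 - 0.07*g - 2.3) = 4.99*g^2 + 1.69*g - 2.84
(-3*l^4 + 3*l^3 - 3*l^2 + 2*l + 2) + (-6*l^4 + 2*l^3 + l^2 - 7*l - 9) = -9*l^4 + 5*l^3 - 2*l^2 - 5*l - 7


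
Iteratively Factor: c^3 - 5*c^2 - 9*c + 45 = (c - 5)*(c^2 - 9) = (c - 5)*(c + 3)*(c - 3)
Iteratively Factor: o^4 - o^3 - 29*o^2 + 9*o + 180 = (o - 5)*(o^3 + 4*o^2 - 9*o - 36) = (o - 5)*(o - 3)*(o^2 + 7*o + 12) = (o - 5)*(o - 3)*(o + 3)*(o + 4)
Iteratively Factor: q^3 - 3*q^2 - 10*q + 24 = (q + 3)*(q^2 - 6*q + 8) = (q - 4)*(q + 3)*(q - 2)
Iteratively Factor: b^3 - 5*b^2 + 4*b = (b)*(b^2 - 5*b + 4) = b*(b - 1)*(b - 4)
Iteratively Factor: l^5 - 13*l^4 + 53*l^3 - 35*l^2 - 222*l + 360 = (l + 2)*(l^4 - 15*l^3 + 83*l^2 - 201*l + 180) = (l - 3)*(l + 2)*(l^3 - 12*l^2 + 47*l - 60) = (l - 4)*(l - 3)*(l + 2)*(l^2 - 8*l + 15) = (l - 4)*(l - 3)^2*(l + 2)*(l - 5)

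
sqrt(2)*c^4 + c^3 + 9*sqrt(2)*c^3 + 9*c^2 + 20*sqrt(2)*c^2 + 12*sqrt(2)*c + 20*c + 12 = (c + 1)*(c + 2)*(c + 6)*(sqrt(2)*c + 1)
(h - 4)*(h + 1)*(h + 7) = h^3 + 4*h^2 - 25*h - 28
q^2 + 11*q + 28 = (q + 4)*(q + 7)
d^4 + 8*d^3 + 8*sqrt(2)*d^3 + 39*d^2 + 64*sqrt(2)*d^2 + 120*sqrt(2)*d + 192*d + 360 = (d + 3)*(d + 5)*(d + 2*sqrt(2))*(d + 6*sqrt(2))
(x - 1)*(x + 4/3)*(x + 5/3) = x^3 + 2*x^2 - 7*x/9 - 20/9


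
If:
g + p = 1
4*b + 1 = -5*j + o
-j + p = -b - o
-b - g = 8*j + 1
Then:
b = -p/3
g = 1 - p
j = p/6 - 1/4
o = -p/2 - 1/4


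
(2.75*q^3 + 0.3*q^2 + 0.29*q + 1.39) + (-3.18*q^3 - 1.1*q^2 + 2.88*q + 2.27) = -0.43*q^3 - 0.8*q^2 + 3.17*q + 3.66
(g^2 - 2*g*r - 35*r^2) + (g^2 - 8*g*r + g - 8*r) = 2*g^2 - 10*g*r + g - 35*r^2 - 8*r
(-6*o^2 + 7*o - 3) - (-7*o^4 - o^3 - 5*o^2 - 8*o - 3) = 7*o^4 + o^3 - o^2 + 15*o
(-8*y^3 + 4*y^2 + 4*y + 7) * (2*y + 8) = -16*y^4 - 56*y^3 + 40*y^2 + 46*y + 56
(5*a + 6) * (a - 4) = 5*a^2 - 14*a - 24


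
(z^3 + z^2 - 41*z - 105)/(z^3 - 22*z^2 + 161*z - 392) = (z^2 + 8*z + 15)/(z^2 - 15*z + 56)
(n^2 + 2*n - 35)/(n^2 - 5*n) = (n + 7)/n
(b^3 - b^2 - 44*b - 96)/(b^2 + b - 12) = (b^2 - 5*b - 24)/(b - 3)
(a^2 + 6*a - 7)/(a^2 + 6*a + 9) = (a^2 + 6*a - 7)/(a^2 + 6*a + 9)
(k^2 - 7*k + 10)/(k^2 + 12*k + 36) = (k^2 - 7*k + 10)/(k^2 + 12*k + 36)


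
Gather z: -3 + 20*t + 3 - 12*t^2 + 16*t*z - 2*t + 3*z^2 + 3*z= -12*t^2 + 18*t + 3*z^2 + z*(16*t + 3)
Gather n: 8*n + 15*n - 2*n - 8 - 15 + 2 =21*n - 21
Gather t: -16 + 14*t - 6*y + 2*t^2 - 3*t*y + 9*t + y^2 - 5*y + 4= 2*t^2 + t*(23 - 3*y) + y^2 - 11*y - 12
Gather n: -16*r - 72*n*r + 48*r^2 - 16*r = -72*n*r + 48*r^2 - 32*r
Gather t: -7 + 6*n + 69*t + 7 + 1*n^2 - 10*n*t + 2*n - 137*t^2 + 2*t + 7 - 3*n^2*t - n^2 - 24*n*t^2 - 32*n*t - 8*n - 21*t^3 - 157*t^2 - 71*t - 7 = -21*t^3 + t^2*(-24*n - 294) + t*(-3*n^2 - 42*n)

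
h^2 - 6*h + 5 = (h - 5)*(h - 1)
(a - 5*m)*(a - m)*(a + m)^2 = a^4 - 4*a^3*m - 6*a^2*m^2 + 4*a*m^3 + 5*m^4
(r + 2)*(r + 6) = r^2 + 8*r + 12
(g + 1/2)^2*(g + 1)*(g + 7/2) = g^4 + 11*g^3/2 + 33*g^2/4 + 37*g/8 + 7/8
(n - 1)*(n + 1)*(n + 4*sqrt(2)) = n^3 + 4*sqrt(2)*n^2 - n - 4*sqrt(2)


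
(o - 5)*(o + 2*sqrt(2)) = o^2 - 5*o + 2*sqrt(2)*o - 10*sqrt(2)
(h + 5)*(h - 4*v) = h^2 - 4*h*v + 5*h - 20*v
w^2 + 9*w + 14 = (w + 2)*(w + 7)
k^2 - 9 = (k - 3)*(k + 3)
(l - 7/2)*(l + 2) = l^2 - 3*l/2 - 7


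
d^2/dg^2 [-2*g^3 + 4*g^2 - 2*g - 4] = 8 - 12*g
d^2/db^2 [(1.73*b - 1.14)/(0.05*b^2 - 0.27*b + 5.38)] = ((1.0482 - 0.519*b)*(0.05*b^2 - 0.27*b + 5.38) + (0.1*b - 0.27)*(0.2*b - 0.54)*(1.73*b - 1.14))/(0.05*b^2 - 0.27*b + 5.38)^3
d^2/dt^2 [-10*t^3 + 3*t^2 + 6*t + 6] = 6 - 60*t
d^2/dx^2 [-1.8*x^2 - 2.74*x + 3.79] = -3.60000000000000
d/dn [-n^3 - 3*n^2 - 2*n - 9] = -3*n^2 - 6*n - 2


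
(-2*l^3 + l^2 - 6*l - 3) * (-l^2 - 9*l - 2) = 2*l^5 + 17*l^4 + l^3 + 55*l^2 + 39*l + 6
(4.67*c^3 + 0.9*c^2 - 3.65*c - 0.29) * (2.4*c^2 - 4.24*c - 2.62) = 11.208*c^5 - 17.6408*c^4 - 24.8114*c^3 + 12.422*c^2 + 10.7926*c + 0.7598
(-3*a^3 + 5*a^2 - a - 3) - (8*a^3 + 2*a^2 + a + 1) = -11*a^3 + 3*a^2 - 2*a - 4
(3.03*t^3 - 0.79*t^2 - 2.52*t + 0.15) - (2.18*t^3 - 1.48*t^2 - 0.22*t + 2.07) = 0.85*t^3 + 0.69*t^2 - 2.3*t - 1.92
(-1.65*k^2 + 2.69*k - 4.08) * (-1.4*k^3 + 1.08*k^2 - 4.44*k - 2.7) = 2.31*k^5 - 5.548*k^4 + 15.9432*k^3 - 11.895*k^2 + 10.8522*k + 11.016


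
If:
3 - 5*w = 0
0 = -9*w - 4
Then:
No Solution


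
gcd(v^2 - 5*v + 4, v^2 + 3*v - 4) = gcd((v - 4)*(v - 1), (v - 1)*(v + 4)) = v - 1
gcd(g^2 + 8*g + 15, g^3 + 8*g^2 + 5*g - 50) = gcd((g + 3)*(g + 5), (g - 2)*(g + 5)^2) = g + 5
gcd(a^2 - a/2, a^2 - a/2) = a^2 - a/2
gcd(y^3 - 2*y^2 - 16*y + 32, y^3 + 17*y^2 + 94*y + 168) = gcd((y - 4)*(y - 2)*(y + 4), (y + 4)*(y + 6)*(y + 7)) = y + 4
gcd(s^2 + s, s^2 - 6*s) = s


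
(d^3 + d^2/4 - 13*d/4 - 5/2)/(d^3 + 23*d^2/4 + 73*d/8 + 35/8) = 2*(d - 2)/(2*d + 7)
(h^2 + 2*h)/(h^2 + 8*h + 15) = h*(h + 2)/(h^2 + 8*h + 15)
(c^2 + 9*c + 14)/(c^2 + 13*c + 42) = (c + 2)/(c + 6)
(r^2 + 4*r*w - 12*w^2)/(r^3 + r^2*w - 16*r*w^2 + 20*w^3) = (r + 6*w)/(r^2 + 3*r*w - 10*w^2)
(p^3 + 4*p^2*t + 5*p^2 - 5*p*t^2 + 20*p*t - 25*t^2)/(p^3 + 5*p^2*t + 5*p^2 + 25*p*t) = (p - t)/p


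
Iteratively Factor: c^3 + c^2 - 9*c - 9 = (c - 3)*(c^2 + 4*c + 3) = (c - 3)*(c + 1)*(c + 3)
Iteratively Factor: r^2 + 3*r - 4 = (r - 1)*(r + 4)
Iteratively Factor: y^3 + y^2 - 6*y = (y + 3)*(y^2 - 2*y) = y*(y + 3)*(y - 2)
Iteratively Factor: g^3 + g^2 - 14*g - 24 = (g - 4)*(g^2 + 5*g + 6) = (g - 4)*(g + 3)*(g + 2)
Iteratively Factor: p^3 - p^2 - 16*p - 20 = (p + 2)*(p^2 - 3*p - 10) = (p + 2)^2*(p - 5)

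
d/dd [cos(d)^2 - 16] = -sin(2*d)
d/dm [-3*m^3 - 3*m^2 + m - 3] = -9*m^2 - 6*m + 1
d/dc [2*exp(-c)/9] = -2*exp(-c)/9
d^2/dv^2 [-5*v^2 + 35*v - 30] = -10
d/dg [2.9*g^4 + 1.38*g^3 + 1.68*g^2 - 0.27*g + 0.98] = 11.6*g^3 + 4.14*g^2 + 3.36*g - 0.27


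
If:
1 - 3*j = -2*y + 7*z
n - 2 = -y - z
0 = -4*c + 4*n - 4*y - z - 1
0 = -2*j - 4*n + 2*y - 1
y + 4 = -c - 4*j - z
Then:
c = -49/142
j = -89/71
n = 91/142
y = 75/142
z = 59/71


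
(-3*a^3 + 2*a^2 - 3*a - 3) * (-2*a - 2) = 6*a^4 + 2*a^3 + 2*a^2 + 12*a + 6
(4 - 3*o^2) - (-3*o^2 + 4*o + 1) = 3 - 4*o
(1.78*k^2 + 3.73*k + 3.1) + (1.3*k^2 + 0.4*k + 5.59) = 3.08*k^2 + 4.13*k + 8.69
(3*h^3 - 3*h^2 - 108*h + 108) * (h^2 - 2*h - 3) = 3*h^5 - 9*h^4 - 111*h^3 + 333*h^2 + 108*h - 324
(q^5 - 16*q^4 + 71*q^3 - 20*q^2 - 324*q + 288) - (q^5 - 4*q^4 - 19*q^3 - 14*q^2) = -12*q^4 + 90*q^3 - 6*q^2 - 324*q + 288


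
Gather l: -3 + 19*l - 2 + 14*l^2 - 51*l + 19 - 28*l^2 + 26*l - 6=-14*l^2 - 6*l + 8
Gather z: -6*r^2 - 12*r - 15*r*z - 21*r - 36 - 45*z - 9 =-6*r^2 - 33*r + z*(-15*r - 45) - 45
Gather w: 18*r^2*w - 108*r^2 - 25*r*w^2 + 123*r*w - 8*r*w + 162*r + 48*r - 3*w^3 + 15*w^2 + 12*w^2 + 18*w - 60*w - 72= -108*r^2 + 210*r - 3*w^3 + w^2*(27 - 25*r) + w*(18*r^2 + 115*r - 42) - 72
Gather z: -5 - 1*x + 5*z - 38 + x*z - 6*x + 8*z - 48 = -7*x + z*(x + 13) - 91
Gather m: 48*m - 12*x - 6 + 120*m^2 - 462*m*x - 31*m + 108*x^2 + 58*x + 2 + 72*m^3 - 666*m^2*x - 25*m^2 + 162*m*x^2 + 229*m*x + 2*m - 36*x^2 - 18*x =72*m^3 + m^2*(95 - 666*x) + m*(162*x^2 - 233*x + 19) + 72*x^2 + 28*x - 4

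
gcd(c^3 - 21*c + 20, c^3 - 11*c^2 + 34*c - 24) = c^2 - 5*c + 4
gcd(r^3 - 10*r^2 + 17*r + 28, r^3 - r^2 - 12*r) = r - 4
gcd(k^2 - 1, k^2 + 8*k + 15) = 1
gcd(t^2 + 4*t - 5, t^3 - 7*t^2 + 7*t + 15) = 1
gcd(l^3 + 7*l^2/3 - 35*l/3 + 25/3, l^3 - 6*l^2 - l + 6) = l - 1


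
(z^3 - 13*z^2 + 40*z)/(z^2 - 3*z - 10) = z*(z - 8)/(z + 2)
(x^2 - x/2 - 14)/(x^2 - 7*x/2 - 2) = (2*x + 7)/(2*x + 1)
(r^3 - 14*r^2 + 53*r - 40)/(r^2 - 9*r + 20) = (r^2 - 9*r + 8)/(r - 4)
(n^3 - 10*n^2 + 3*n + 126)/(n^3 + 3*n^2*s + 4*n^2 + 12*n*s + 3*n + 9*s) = (n^2 - 13*n + 42)/(n^2 + 3*n*s + n + 3*s)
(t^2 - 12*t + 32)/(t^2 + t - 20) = (t - 8)/(t + 5)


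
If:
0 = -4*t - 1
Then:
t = -1/4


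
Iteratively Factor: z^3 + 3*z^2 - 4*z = (z - 1)*(z^2 + 4*z) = (z - 1)*(z + 4)*(z)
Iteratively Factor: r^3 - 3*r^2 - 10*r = (r)*(r^2 - 3*r - 10) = r*(r + 2)*(r - 5)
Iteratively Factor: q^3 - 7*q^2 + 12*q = (q)*(q^2 - 7*q + 12) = q*(q - 3)*(q - 4)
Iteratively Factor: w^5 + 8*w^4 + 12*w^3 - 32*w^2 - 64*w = (w - 2)*(w^4 + 10*w^3 + 32*w^2 + 32*w) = w*(w - 2)*(w^3 + 10*w^2 + 32*w + 32) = w*(w - 2)*(w + 2)*(w^2 + 8*w + 16) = w*(w - 2)*(w + 2)*(w + 4)*(w + 4)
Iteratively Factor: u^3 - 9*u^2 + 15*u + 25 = (u + 1)*(u^2 - 10*u + 25) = (u - 5)*(u + 1)*(u - 5)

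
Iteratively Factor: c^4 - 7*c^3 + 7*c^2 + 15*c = (c + 1)*(c^3 - 8*c^2 + 15*c) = (c - 3)*(c + 1)*(c^2 - 5*c) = (c - 5)*(c - 3)*(c + 1)*(c)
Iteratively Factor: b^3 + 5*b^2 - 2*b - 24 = (b + 4)*(b^2 + b - 6) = (b + 3)*(b + 4)*(b - 2)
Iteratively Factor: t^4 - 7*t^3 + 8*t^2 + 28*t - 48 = (t - 3)*(t^3 - 4*t^2 - 4*t + 16) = (t - 3)*(t + 2)*(t^2 - 6*t + 8) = (t - 3)*(t - 2)*(t + 2)*(t - 4)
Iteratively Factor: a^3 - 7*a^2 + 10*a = (a)*(a^2 - 7*a + 10) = a*(a - 2)*(a - 5)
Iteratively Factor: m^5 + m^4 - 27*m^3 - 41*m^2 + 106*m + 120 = (m + 3)*(m^4 - 2*m^3 - 21*m^2 + 22*m + 40) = (m + 1)*(m + 3)*(m^3 - 3*m^2 - 18*m + 40) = (m - 5)*(m + 1)*(m + 3)*(m^2 + 2*m - 8) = (m - 5)*(m + 1)*(m + 3)*(m + 4)*(m - 2)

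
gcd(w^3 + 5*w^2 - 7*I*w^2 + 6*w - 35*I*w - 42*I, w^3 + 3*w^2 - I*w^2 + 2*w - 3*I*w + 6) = w + 3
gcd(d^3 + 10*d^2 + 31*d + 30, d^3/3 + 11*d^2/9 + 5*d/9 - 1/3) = d + 3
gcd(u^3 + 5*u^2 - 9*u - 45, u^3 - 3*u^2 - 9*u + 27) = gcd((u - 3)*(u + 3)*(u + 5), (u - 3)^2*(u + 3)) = u^2 - 9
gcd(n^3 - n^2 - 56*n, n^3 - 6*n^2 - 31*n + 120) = n - 8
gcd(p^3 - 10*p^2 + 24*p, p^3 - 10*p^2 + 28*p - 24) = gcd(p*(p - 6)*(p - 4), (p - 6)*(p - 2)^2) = p - 6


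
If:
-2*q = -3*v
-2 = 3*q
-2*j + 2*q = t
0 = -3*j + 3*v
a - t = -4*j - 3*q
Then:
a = 10/3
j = -4/9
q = -2/3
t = -4/9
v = -4/9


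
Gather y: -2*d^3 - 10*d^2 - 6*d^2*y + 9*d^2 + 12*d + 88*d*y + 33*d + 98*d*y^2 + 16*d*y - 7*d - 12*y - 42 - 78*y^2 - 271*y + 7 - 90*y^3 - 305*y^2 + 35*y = -2*d^3 - d^2 + 38*d - 90*y^3 + y^2*(98*d - 383) + y*(-6*d^2 + 104*d - 248) - 35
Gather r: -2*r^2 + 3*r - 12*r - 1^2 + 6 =-2*r^2 - 9*r + 5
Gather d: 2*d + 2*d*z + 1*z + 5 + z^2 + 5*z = d*(2*z + 2) + z^2 + 6*z + 5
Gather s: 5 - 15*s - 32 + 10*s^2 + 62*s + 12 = 10*s^2 + 47*s - 15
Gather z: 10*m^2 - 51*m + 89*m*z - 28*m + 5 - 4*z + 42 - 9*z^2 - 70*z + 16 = 10*m^2 - 79*m - 9*z^2 + z*(89*m - 74) + 63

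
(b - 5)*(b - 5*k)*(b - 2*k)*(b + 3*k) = b^4 - 4*b^3*k - 5*b^3 - 11*b^2*k^2 + 20*b^2*k + 30*b*k^3 + 55*b*k^2 - 150*k^3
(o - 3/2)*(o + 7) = o^2 + 11*o/2 - 21/2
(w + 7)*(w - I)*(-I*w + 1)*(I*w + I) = w^4 + 8*w^3 + 8*w^2 + 8*w + 7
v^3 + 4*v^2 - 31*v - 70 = (v - 5)*(v + 2)*(v + 7)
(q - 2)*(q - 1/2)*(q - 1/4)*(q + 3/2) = q^4 - 5*q^3/4 - 5*q^2/2 + 35*q/16 - 3/8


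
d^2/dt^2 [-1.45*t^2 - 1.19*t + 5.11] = -2.90000000000000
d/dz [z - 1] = 1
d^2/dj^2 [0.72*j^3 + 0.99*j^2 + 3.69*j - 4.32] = 4.32*j + 1.98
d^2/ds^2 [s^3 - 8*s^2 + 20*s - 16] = 6*s - 16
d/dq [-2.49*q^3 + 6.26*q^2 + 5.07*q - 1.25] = -7.47*q^2 + 12.52*q + 5.07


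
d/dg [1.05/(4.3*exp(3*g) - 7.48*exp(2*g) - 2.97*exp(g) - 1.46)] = (-13.545*exp(2*g) + 15.708*exp(g) + 3.1185)*exp(g)/(-4.3*exp(3*g) + 7.48*exp(2*g) + 2.97*exp(g) + 1.46)^2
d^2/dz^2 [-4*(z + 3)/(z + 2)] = -8/(z + 2)^3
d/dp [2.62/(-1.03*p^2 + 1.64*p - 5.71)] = (5.3972*p - 4.2968)/(1.03*p^2 - 1.64*p + 5.71)^2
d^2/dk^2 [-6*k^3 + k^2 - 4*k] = 2 - 36*k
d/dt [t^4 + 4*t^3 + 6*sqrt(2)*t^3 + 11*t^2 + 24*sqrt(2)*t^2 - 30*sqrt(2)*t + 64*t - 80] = 4*t^3 + 12*t^2 + 18*sqrt(2)*t^2 + 22*t + 48*sqrt(2)*t - 30*sqrt(2) + 64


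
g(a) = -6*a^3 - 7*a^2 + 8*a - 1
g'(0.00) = 8.00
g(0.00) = -1.00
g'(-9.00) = -1324.00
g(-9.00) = 3734.00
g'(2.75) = -166.62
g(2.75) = -156.72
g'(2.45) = -134.34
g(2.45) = -111.65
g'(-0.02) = 8.27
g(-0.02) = -1.16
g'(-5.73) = -502.77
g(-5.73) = 852.12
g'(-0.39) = 10.72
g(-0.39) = -4.83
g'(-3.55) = -169.14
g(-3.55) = 150.82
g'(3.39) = -246.32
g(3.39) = -288.07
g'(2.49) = -138.46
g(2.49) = -117.11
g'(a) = -18*a^2 - 14*a + 8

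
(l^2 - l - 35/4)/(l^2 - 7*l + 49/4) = (2*l + 5)/(2*l - 7)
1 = 1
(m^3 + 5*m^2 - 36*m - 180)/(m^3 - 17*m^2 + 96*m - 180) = (m^2 + 11*m + 30)/(m^2 - 11*m + 30)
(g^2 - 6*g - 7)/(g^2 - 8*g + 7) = (g + 1)/(g - 1)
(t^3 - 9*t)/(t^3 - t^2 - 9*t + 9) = t/(t - 1)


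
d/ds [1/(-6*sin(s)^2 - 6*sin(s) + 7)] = 6*(sin(2*s) + cos(s))/(6*sin(s) - 3*cos(2*s) - 4)^2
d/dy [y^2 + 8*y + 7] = 2*y + 8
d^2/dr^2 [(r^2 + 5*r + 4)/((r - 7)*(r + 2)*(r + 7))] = 2*(r^6 + 15*r^5 + 201*r^4 + 1113*r^3 + 2988*r^2 + 2940*r - 4018)/(r^9 + 6*r^8 - 135*r^7 - 874*r^6 + 5439*r^5 + 42042*r^4 - 31213*r^3 - 648270*r^2 - 1411788*r - 941192)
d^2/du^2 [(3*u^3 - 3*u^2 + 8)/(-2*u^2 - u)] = 2*(-9*u^3 - 96*u^2 - 48*u - 8)/(u^3*(8*u^3 + 12*u^2 + 6*u + 1))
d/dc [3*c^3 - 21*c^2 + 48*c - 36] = 9*c^2 - 42*c + 48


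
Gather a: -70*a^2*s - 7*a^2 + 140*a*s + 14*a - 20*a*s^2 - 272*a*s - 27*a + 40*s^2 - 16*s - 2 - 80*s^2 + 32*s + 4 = a^2*(-70*s - 7) + a*(-20*s^2 - 132*s - 13) - 40*s^2 + 16*s + 2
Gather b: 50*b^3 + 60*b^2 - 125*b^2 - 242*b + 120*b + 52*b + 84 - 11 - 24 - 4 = 50*b^3 - 65*b^2 - 70*b + 45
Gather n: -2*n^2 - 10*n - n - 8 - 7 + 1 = -2*n^2 - 11*n - 14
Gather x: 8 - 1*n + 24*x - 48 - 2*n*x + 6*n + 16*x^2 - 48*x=5*n + 16*x^2 + x*(-2*n - 24) - 40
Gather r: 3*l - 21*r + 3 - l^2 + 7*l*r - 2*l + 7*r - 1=-l^2 + l + r*(7*l - 14) + 2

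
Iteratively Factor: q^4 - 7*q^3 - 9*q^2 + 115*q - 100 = (q - 5)*(q^3 - 2*q^2 - 19*q + 20) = (q - 5)*(q + 4)*(q^2 - 6*q + 5) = (q - 5)^2*(q + 4)*(q - 1)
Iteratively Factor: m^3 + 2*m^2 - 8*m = (m + 4)*(m^2 - 2*m) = (m - 2)*(m + 4)*(m)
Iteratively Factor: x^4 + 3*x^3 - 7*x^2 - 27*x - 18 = (x + 1)*(x^3 + 2*x^2 - 9*x - 18) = (x + 1)*(x + 3)*(x^2 - x - 6) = (x - 3)*(x + 1)*(x + 3)*(x + 2)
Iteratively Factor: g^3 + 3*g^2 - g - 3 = (g - 1)*(g^2 + 4*g + 3) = (g - 1)*(g + 3)*(g + 1)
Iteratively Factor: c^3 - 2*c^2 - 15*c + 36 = (c - 3)*(c^2 + c - 12) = (c - 3)*(c + 4)*(c - 3)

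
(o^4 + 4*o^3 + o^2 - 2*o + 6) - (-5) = o^4 + 4*o^3 + o^2 - 2*o + 11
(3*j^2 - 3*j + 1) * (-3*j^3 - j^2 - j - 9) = -9*j^5 + 6*j^4 - 3*j^3 - 25*j^2 + 26*j - 9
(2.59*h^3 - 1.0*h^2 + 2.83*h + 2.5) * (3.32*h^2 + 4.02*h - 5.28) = 8.5988*h^5 + 7.0918*h^4 - 8.2996*h^3 + 24.9566*h^2 - 4.8924*h - 13.2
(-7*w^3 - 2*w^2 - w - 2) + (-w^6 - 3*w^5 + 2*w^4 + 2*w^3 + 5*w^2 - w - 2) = -w^6 - 3*w^5 + 2*w^4 - 5*w^3 + 3*w^2 - 2*w - 4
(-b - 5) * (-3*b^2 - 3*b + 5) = 3*b^3 + 18*b^2 + 10*b - 25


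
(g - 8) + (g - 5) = 2*g - 13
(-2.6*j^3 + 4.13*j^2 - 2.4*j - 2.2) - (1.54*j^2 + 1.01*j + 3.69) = -2.6*j^3 + 2.59*j^2 - 3.41*j - 5.89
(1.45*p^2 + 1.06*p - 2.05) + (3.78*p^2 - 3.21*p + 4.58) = 5.23*p^2 - 2.15*p + 2.53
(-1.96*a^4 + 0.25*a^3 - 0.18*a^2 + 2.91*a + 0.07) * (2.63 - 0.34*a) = 0.6664*a^5 - 5.2398*a^4 + 0.7187*a^3 - 1.4628*a^2 + 7.6295*a + 0.1841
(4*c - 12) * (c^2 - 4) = 4*c^3 - 12*c^2 - 16*c + 48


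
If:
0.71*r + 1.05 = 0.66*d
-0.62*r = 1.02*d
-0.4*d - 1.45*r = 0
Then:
No Solution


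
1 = 1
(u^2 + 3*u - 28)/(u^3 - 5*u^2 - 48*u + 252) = (u - 4)/(u^2 - 12*u + 36)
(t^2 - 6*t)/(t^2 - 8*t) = (t - 6)/(t - 8)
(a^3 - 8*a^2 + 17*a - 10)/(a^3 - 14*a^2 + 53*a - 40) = (a - 2)/(a - 8)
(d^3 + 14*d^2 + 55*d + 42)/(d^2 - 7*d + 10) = (d^3 + 14*d^2 + 55*d + 42)/(d^2 - 7*d + 10)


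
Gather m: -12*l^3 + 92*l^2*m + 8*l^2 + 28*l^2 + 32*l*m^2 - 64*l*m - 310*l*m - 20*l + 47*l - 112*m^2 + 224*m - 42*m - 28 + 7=-12*l^3 + 36*l^2 + 27*l + m^2*(32*l - 112) + m*(92*l^2 - 374*l + 182) - 21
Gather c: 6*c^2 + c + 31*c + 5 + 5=6*c^2 + 32*c + 10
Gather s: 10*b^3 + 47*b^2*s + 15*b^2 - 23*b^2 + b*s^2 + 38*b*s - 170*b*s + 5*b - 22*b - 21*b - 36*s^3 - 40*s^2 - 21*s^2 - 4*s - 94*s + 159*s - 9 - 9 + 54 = 10*b^3 - 8*b^2 - 38*b - 36*s^3 + s^2*(b - 61) + s*(47*b^2 - 132*b + 61) + 36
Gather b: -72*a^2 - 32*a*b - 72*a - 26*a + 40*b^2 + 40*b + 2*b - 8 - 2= -72*a^2 - 98*a + 40*b^2 + b*(42 - 32*a) - 10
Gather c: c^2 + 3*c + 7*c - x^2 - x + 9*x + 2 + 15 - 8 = c^2 + 10*c - x^2 + 8*x + 9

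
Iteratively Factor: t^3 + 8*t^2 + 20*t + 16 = (t + 2)*(t^2 + 6*t + 8) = (t + 2)^2*(t + 4)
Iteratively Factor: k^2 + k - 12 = (k - 3)*(k + 4)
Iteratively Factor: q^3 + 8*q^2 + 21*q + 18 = (q + 3)*(q^2 + 5*q + 6) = (q + 3)^2*(q + 2)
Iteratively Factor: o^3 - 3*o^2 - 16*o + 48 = (o - 4)*(o^2 + o - 12) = (o - 4)*(o - 3)*(o + 4)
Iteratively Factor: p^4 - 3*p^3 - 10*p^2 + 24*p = (p)*(p^3 - 3*p^2 - 10*p + 24) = p*(p - 2)*(p^2 - p - 12) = p*(p - 2)*(p + 3)*(p - 4)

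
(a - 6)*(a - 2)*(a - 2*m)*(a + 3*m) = a^4 + a^3*m - 8*a^3 - 6*a^2*m^2 - 8*a^2*m + 12*a^2 + 48*a*m^2 + 12*a*m - 72*m^2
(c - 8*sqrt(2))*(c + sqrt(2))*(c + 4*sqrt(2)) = c^3 - 3*sqrt(2)*c^2 - 72*c - 64*sqrt(2)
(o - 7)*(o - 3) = o^2 - 10*o + 21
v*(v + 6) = v^2 + 6*v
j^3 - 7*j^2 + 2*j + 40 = (j - 5)*(j - 4)*(j + 2)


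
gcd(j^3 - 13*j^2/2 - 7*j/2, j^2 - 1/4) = j + 1/2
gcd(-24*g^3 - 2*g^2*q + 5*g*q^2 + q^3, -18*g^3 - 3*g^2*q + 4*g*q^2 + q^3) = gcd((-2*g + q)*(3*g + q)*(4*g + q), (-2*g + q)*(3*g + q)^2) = -6*g^2 + g*q + q^2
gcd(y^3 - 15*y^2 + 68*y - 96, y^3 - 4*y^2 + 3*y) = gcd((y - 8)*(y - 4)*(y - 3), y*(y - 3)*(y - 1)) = y - 3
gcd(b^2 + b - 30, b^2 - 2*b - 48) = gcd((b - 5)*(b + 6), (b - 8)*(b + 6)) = b + 6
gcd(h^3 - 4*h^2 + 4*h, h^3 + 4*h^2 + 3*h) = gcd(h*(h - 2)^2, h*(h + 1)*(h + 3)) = h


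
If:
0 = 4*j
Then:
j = 0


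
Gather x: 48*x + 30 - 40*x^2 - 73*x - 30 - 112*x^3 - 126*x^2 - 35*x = -112*x^3 - 166*x^2 - 60*x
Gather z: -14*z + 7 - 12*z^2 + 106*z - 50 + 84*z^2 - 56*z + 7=72*z^2 + 36*z - 36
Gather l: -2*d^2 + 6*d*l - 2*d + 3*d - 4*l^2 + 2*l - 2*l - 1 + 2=-2*d^2 + 6*d*l + d - 4*l^2 + 1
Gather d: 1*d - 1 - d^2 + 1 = -d^2 + d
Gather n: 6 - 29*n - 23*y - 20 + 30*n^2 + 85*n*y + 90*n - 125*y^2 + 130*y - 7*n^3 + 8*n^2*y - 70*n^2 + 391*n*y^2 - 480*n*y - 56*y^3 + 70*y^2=-7*n^3 + n^2*(8*y - 40) + n*(391*y^2 - 395*y + 61) - 56*y^3 - 55*y^2 + 107*y - 14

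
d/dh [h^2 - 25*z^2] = 2*h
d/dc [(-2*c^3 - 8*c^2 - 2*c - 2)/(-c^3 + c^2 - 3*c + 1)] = 2*(-5*c^4 + 4*c^3 + 7*c^2 - 6*c - 4)/(c^6 - 2*c^5 + 7*c^4 - 8*c^3 + 11*c^2 - 6*c + 1)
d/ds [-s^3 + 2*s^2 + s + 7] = -3*s^2 + 4*s + 1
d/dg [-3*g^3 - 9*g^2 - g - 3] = -9*g^2 - 18*g - 1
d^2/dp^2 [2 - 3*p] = 0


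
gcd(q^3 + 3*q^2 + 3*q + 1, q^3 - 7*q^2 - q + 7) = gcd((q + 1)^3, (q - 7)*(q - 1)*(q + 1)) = q + 1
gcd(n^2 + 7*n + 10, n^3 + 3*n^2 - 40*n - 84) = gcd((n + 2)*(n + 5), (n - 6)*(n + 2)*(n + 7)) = n + 2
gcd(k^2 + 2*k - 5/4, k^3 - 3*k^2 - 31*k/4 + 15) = k + 5/2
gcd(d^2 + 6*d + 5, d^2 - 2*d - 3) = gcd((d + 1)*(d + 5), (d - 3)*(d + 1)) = d + 1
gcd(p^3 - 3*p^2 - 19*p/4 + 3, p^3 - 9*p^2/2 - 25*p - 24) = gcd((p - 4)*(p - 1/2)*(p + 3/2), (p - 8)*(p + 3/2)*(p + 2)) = p + 3/2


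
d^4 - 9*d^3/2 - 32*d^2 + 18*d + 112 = (d - 8)*(d - 2)*(d + 2)*(d + 7/2)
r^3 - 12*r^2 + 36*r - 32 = (r - 8)*(r - 2)^2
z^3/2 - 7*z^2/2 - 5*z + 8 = (z/2 + 1)*(z - 8)*(z - 1)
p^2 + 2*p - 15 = (p - 3)*(p + 5)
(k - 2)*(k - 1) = k^2 - 3*k + 2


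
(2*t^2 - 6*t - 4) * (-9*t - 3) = -18*t^3 + 48*t^2 + 54*t + 12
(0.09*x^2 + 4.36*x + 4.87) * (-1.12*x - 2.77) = -0.1008*x^3 - 5.1325*x^2 - 17.5316*x - 13.4899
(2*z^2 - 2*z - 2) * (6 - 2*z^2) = -4*z^4 + 4*z^3 + 16*z^2 - 12*z - 12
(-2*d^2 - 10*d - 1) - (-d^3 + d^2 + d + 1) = d^3 - 3*d^2 - 11*d - 2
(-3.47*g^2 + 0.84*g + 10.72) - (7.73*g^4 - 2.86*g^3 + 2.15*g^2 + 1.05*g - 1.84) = -7.73*g^4 + 2.86*g^3 - 5.62*g^2 - 0.21*g + 12.56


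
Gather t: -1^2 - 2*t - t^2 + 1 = -t^2 - 2*t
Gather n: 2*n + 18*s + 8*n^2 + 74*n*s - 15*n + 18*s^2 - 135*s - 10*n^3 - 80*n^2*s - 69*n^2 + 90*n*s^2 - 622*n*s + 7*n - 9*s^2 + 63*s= -10*n^3 + n^2*(-80*s - 61) + n*(90*s^2 - 548*s - 6) + 9*s^2 - 54*s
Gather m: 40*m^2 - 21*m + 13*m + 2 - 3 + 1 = 40*m^2 - 8*m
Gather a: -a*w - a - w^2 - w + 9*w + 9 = a*(-w - 1) - w^2 + 8*w + 9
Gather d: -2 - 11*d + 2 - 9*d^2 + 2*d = -9*d^2 - 9*d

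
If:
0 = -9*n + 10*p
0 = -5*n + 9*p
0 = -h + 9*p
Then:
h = 0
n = 0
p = 0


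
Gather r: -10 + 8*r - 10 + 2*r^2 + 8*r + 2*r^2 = 4*r^2 + 16*r - 20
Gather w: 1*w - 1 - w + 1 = 0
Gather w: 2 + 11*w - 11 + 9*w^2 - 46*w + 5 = 9*w^2 - 35*w - 4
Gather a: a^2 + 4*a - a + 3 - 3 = a^2 + 3*a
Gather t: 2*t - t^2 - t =-t^2 + t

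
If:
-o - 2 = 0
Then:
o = -2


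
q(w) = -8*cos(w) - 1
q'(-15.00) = -5.20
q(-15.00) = 5.08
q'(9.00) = 3.30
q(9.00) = 6.29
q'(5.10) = -7.41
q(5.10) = -4.02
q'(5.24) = -6.91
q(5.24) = -5.03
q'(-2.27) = -6.12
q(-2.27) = 4.15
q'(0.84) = 5.96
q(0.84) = -6.34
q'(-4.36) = 7.51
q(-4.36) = 1.76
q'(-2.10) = -6.91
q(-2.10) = 3.04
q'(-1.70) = -7.93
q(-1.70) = 0.03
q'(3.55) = -3.18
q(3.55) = 6.34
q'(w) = 8*sin(w)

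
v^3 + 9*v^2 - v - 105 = (v - 3)*(v + 5)*(v + 7)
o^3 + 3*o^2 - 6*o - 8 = (o - 2)*(o + 1)*(o + 4)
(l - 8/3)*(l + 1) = l^2 - 5*l/3 - 8/3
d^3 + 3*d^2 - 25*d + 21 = (d - 3)*(d - 1)*(d + 7)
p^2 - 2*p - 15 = (p - 5)*(p + 3)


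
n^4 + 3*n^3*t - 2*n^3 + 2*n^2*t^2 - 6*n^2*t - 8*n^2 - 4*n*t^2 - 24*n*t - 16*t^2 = (n - 4)*(n + 2)*(n + t)*(n + 2*t)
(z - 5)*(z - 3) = z^2 - 8*z + 15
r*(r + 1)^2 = r^3 + 2*r^2 + r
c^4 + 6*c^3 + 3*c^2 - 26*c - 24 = (c - 2)*(c + 1)*(c + 3)*(c + 4)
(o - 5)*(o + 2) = o^2 - 3*o - 10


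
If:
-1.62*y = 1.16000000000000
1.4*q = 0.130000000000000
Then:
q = 0.09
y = -0.72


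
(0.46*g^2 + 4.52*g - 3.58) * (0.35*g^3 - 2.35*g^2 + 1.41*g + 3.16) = 0.161*g^5 + 0.501*g^4 - 11.2264*g^3 + 16.2398*g^2 + 9.2354*g - 11.3128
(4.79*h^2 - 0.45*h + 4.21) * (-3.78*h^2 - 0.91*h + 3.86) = -18.1062*h^4 - 2.6579*h^3 + 2.9851*h^2 - 5.5681*h + 16.2506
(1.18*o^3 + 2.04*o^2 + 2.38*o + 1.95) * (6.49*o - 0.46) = 7.6582*o^4 + 12.6968*o^3 + 14.5078*o^2 + 11.5607*o - 0.897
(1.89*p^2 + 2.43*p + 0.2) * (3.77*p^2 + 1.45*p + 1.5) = 7.1253*p^4 + 11.9016*p^3 + 7.1125*p^2 + 3.935*p + 0.3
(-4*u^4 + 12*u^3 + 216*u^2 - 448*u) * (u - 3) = -4*u^5 + 24*u^4 + 180*u^3 - 1096*u^2 + 1344*u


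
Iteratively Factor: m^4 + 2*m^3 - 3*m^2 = (m + 3)*(m^3 - m^2) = (m - 1)*(m + 3)*(m^2) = m*(m - 1)*(m + 3)*(m)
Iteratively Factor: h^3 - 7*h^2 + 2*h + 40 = (h - 4)*(h^2 - 3*h - 10) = (h - 4)*(h + 2)*(h - 5)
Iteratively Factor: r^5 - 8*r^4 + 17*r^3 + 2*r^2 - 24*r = (r)*(r^4 - 8*r^3 + 17*r^2 + 2*r - 24) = r*(r - 3)*(r^3 - 5*r^2 + 2*r + 8) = r*(r - 3)*(r - 2)*(r^2 - 3*r - 4) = r*(r - 4)*(r - 3)*(r - 2)*(r + 1)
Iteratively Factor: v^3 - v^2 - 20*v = (v + 4)*(v^2 - 5*v) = v*(v + 4)*(v - 5)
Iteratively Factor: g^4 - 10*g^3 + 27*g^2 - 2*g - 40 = (g - 4)*(g^3 - 6*g^2 + 3*g + 10) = (g - 4)*(g + 1)*(g^2 - 7*g + 10) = (g - 5)*(g - 4)*(g + 1)*(g - 2)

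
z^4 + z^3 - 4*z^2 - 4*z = z*(z - 2)*(z + 1)*(z + 2)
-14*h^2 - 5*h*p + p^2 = (-7*h + p)*(2*h + p)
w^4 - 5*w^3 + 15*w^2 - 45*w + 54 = (w - 3)*(w - 2)*(w - 3*I)*(w + 3*I)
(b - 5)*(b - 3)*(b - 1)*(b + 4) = b^4 - 5*b^3 - 13*b^2 + 77*b - 60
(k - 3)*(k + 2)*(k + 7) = k^3 + 6*k^2 - 13*k - 42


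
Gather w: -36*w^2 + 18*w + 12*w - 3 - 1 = -36*w^2 + 30*w - 4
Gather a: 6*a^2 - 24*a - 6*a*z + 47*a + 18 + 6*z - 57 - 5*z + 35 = 6*a^2 + a*(23 - 6*z) + z - 4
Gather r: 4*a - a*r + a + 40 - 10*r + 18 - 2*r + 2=5*a + r*(-a - 12) + 60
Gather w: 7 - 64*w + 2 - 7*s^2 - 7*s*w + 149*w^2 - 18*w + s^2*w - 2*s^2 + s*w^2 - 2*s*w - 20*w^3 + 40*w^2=-9*s^2 - 20*w^3 + w^2*(s + 189) + w*(s^2 - 9*s - 82) + 9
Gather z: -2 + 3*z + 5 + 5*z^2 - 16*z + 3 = 5*z^2 - 13*z + 6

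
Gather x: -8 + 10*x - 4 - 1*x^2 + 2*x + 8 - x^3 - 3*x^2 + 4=-x^3 - 4*x^2 + 12*x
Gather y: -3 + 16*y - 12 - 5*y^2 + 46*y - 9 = -5*y^2 + 62*y - 24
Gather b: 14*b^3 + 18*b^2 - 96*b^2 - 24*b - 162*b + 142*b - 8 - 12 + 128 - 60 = 14*b^3 - 78*b^2 - 44*b + 48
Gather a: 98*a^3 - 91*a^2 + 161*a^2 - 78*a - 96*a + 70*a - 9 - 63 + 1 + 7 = 98*a^3 + 70*a^2 - 104*a - 64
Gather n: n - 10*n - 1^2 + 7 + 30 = 36 - 9*n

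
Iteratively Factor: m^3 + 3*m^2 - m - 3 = (m + 3)*(m^2 - 1) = (m - 1)*(m + 3)*(m + 1)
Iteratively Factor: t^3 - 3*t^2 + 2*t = (t - 2)*(t^2 - t) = t*(t - 2)*(t - 1)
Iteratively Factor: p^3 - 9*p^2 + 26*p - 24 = (p - 2)*(p^2 - 7*p + 12) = (p - 3)*(p - 2)*(p - 4)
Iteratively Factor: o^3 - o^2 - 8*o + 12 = (o - 2)*(o^2 + o - 6) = (o - 2)*(o + 3)*(o - 2)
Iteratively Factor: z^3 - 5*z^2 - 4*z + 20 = (z - 5)*(z^2 - 4) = (z - 5)*(z + 2)*(z - 2)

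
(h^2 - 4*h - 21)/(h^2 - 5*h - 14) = (h + 3)/(h + 2)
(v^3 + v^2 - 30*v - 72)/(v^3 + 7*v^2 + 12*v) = (v - 6)/v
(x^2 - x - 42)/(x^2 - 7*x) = (x + 6)/x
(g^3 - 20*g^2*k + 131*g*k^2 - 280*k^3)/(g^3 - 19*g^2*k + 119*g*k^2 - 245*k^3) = (g - 8*k)/(g - 7*k)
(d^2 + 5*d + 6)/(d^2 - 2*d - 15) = (d + 2)/(d - 5)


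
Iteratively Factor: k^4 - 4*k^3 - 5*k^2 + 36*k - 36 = (k - 2)*(k^3 - 2*k^2 - 9*k + 18) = (k - 2)^2*(k^2 - 9) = (k - 2)^2*(k + 3)*(k - 3)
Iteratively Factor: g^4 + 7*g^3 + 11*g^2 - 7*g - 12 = (g + 3)*(g^3 + 4*g^2 - g - 4) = (g + 3)*(g + 4)*(g^2 - 1) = (g - 1)*(g + 3)*(g + 4)*(g + 1)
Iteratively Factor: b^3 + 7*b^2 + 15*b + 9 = (b + 3)*(b^2 + 4*b + 3) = (b + 1)*(b + 3)*(b + 3)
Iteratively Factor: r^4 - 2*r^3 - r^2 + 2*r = (r - 1)*(r^3 - r^2 - 2*r) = (r - 1)*(r + 1)*(r^2 - 2*r) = (r - 2)*(r - 1)*(r + 1)*(r)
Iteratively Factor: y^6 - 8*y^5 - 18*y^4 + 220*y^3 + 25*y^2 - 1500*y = (y)*(y^5 - 8*y^4 - 18*y^3 + 220*y^2 + 25*y - 1500) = y*(y - 5)*(y^4 - 3*y^3 - 33*y^2 + 55*y + 300) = y*(y - 5)*(y + 4)*(y^3 - 7*y^2 - 5*y + 75) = y*(y - 5)^2*(y + 4)*(y^2 - 2*y - 15) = y*(y - 5)^3*(y + 4)*(y + 3)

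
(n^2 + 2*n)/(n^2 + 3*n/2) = 2*(n + 2)/(2*n + 3)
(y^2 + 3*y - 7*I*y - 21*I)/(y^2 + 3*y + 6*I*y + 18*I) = (y - 7*I)/(y + 6*I)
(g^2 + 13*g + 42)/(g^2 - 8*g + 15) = (g^2 + 13*g + 42)/(g^2 - 8*g + 15)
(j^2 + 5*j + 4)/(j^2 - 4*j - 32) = (j + 1)/(j - 8)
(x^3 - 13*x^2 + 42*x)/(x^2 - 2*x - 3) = x*(-x^2 + 13*x - 42)/(-x^2 + 2*x + 3)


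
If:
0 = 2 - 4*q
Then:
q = 1/2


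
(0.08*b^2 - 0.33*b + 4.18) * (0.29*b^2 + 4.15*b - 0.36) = 0.0232*b^4 + 0.2363*b^3 - 0.1861*b^2 + 17.4658*b - 1.5048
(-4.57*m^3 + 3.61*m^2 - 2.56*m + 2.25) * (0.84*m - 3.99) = -3.8388*m^4 + 21.2667*m^3 - 16.5543*m^2 + 12.1044*m - 8.9775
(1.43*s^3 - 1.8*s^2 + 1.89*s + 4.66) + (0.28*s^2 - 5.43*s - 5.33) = 1.43*s^3 - 1.52*s^2 - 3.54*s - 0.67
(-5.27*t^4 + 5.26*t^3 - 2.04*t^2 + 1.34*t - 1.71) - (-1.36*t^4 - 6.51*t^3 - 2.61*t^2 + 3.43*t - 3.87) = -3.91*t^4 + 11.77*t^3 + 0.57*t^2 - 2.09*t + 2.16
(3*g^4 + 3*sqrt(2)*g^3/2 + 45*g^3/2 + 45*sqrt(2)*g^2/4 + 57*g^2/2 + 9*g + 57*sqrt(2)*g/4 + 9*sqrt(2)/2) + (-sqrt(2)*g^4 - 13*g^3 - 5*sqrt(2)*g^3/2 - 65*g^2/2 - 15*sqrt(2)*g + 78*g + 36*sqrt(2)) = -sqrt(2)*g^4 + 3*g^4 - sqrt(2)*g^3 + 19*g^3/2 - 4*g^2 + 45*sqrt(2)*g^2/4 - 3*sqrt(2)*g/4 + 87*g + 81*sqrt(2)/2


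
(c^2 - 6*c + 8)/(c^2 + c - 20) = (c - 2)/(c + 5)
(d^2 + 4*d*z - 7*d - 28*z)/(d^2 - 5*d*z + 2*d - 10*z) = (d^2 + 4*d*z - 7*d - 28*z)/(d^2 - 5*d*z + 2*d - 10*z)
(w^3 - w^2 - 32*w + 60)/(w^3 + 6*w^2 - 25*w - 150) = (w - 2)/(w + 5)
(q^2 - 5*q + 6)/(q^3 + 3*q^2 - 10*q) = (q - 3)/(q*(q + 5))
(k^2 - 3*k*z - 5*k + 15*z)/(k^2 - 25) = (k - 3*z)/(k + 5)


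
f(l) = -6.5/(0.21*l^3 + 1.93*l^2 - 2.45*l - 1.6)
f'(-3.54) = -0.11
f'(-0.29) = -42.62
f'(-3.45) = -0.12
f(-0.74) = -5.49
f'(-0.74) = -22.97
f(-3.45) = -0.31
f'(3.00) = 0.48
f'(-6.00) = -0.01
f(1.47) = 17.86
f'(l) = -6.5*(-0.63*l^2 - 3.86*l + 2.45)/(0.21*l^3 + 1.93*l^2 - 2.45*l - 1.6)^2 = (4.095*l^2 + 25.09*l - 15.925)/(0.21*l^3 + 1.93*l^2 - 2.45*l - 1.6)^2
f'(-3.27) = -0.14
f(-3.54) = -0.30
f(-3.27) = -0.33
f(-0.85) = -3.72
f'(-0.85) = -11.22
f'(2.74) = 0.76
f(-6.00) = -0.17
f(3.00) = -0.46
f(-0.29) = 8.88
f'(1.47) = 225.09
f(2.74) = -0.62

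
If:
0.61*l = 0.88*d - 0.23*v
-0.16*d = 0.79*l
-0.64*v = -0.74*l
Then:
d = 0.00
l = 0.00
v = 0.00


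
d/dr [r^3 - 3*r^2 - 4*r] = 3*r^2 - 6*r - 4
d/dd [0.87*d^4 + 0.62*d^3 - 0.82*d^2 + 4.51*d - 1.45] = 3.48*d^3 + 1.86*d^2 - 1.64*d + 4.51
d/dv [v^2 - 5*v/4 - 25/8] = 2*v - 5/4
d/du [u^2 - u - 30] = 2*u - 1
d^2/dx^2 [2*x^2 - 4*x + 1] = 4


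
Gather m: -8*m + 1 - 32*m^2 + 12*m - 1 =-32*m^2 + 4*m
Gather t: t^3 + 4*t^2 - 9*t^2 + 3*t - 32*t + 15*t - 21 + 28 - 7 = t^3 - 5*t^2 - 14*t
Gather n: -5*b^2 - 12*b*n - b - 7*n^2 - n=-5*b^2 - b - 7*n^2 + n*(-12*b - 1)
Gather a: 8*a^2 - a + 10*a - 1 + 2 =8*a^2 + 9*a + 1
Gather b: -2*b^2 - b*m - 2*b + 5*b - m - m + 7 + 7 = -2*b^2 + b*(3 - m) - 2*m + 14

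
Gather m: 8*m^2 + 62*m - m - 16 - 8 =8*m^2 + 61*m - 24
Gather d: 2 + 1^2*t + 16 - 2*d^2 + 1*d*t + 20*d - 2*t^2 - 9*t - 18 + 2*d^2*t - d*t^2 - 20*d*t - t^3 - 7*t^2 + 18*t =d^2*(2*t - 2) + d*(-t^2 - 19*t + 20) - t^3 - 9*t^2 + 10*t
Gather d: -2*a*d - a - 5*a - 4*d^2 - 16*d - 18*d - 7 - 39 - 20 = -6*a - 4*d^2 + d*(-2*a - 34) - 66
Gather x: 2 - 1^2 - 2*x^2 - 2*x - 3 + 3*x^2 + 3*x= x^2 + x - 2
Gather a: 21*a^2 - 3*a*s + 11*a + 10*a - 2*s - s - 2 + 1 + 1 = 21*a^2 + a*(21 - 3*s) - 3*s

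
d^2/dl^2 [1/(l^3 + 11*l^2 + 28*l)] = 2*(-l*(3*l + 11)*(l^2 + 11*l + 28) + (3*l^2 + 22*l + 28)^2)/(l^3*(l^2 + 11*l + 28)^3)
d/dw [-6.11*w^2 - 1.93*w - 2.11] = -12.22*w - 1.93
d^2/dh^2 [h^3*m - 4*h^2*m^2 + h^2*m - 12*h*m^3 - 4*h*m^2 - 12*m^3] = 2*m*(3*h - 4*m + 1)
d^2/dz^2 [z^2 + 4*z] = 2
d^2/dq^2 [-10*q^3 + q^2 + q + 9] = 2 - 60*q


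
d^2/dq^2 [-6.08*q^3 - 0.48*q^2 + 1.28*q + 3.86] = -36.48*q - 0.96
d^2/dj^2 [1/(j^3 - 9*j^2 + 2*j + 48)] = 2*(3*(3 - j)*(j^3 - 9*j^2 + 2*j + 48) + (3*j^2 - 18*j + 2)^2)/(j^3 - 9*j^2 + 2*j + 48)^3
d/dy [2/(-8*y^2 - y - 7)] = 2*(16*y + 1)/(8*y^2 + y + 7)^2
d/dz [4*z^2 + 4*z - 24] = 8*z + 4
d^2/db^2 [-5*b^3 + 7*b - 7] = -30*b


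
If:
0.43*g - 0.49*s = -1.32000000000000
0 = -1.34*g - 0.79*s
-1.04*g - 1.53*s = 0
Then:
No Solution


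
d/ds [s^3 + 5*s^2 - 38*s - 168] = 3*s^2 + 10*s - 38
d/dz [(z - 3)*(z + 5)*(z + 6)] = 3*z^2 + 16*z - 3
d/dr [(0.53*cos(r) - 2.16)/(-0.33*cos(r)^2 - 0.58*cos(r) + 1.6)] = (-0.1749*cos(r)^2 + 1.4256*cos(r) + 0.4048)*sin(r)/(0.1089*cos(r)^4 + 0.3828*cos(r)^3 - 0.7196*cos(r)^2 - 1.856*cos(r) + 2.56)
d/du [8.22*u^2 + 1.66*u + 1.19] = 16.44*u + 1.66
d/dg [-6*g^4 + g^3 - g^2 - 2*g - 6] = -24*g^3 + 3*g^2 - 2*g - 2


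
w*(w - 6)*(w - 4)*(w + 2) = w^4 - 8*w^3 + 4*w^2 + 48*w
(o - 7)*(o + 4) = o^2 - 3*o - 28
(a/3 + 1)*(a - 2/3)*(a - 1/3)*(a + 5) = a^4/3 + 7*a^3/3 + 65*a^2/27 - 119*a/27 + 10/9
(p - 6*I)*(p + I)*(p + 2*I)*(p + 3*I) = p^4 + 25*p^2 + 60*I*p - 36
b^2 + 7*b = b*(b + 7)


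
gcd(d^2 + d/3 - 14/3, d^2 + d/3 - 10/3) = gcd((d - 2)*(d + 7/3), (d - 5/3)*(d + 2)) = 1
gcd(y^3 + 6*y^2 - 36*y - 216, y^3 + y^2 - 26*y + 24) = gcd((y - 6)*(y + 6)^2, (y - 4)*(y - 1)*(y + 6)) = y + 6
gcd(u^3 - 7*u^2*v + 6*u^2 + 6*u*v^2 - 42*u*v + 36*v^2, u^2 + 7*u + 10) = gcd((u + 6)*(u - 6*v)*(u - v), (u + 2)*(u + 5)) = 1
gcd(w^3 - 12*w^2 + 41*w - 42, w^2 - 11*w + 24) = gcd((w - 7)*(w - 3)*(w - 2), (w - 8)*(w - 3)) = w - 3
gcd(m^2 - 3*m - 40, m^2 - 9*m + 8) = m - 8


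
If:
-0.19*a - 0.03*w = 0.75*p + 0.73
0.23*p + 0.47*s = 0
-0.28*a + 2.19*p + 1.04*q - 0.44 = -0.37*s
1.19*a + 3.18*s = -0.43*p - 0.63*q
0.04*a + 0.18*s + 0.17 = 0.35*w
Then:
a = -1.33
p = -0.66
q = 1.33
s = 0.32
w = 0.50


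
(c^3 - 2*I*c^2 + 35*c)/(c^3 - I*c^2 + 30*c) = (c - 7*I)/(c - 6*I)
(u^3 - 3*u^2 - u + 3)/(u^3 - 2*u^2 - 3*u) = (u - 1)/u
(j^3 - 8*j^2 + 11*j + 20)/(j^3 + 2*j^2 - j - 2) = (j^2 - 9*j + 20)/(j^2 + j - 2)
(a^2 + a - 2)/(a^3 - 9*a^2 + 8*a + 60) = (a - 1)/(a^2 - 11*a + 30)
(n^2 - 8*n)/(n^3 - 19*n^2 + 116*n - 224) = n/(n^2 - 11*n + 28)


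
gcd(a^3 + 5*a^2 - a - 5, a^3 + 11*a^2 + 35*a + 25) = a^2 + 6*a + 5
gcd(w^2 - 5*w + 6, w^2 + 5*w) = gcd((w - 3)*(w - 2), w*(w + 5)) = 1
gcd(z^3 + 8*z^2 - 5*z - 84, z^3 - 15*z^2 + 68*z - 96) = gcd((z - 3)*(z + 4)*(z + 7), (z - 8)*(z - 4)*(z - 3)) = z - 3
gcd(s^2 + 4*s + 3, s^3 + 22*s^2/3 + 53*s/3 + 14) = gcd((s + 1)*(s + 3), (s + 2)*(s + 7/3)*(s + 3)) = s + 3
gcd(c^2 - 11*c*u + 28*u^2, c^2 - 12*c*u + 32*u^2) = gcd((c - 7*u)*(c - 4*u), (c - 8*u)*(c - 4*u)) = -c + 4*u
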